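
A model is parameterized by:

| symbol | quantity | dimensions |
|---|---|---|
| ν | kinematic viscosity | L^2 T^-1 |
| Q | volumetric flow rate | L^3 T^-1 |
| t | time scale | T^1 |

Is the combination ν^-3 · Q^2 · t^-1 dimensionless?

yes

Sum the exponent of each base dimension across the product:
  M: −3·[ν]_M + 2·[Q]_M − [t]_M = −3·(0) + 2·(0) − (0) = 0
  L: −3·[ν]_L + 2·[Q]_L − [t]_L = −3·(2) + 2·(3) − (0) = 0
  T: −3·[ν]_T + 2·[Q]_T − [t]_T = −3·(-1) + 2·(-1) − (1) = 0
All base exponents vanish — dimensionless.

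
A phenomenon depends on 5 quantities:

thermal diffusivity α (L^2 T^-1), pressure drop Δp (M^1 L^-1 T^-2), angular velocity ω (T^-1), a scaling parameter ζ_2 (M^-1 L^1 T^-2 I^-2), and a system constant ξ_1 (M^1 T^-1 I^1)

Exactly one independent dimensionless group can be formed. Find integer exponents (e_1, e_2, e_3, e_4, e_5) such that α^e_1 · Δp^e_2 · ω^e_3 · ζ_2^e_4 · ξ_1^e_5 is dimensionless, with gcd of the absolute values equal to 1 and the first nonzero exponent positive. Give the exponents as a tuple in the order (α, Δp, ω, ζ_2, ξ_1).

(1, 1, 1, -1, -2)

M: e_1·(0) + e_2·(1) + e_3·(0) + e_4·(-1) + e_5·(1) = 0
L: e_1·(2) + e_2·(-1) + e_3·(0) + e_4·(1) + e_5·(0) = 0
T: e_1·(-1) + e_2·(-2) + e_3·(-1) + e_4·(-2) + e_5·(-1) = 0
I: e_1·(0) + e_2·(0) + e_3·(0) + e_4·(-2) + e_5·(1) = 0
Solving this homogeneous linear system for the smallest-integer solution (first nonzero entry positive) gives (1, 1, 1, -1, -2).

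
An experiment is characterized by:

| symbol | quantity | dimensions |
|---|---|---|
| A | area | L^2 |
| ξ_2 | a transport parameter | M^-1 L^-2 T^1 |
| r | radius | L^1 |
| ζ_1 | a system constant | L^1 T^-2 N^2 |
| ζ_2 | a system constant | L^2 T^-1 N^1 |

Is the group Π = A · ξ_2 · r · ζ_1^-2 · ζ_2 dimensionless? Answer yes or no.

Sum the exponent of each base dimension across the product:
  M: [A]_M + [ξ_2]_M + [r]_M − 2·[ζ_1]_M + [ζ_2]_M = (0) + (-1) + (0) − 2·(0) + (0) = -1
  L: [A]_L + [ξ_2]_L + [r]_L − 2·[ζ_1]_L + [ζ_2]_L = (2) + (-2) + (1) − 2·(1) + (2) = 1
  T: [A]_T + [ξ_2]_T + [r]_T − 2·[ζ_1]_T + [ζ_2]_T = (0) + (1) + (0) − 2·(-2) + (-1) = 4
  N: [A]_N + [ξ_2]_N + [r]_N − 2·[ζ_1]_N + [ζ_2]_N = (0) + (0) + (0) − 2·(2) + (1) = -3
Net dimensions [M⁻¹ L T⁴ N⁻³] ≠ [1] — not dimensionless.

no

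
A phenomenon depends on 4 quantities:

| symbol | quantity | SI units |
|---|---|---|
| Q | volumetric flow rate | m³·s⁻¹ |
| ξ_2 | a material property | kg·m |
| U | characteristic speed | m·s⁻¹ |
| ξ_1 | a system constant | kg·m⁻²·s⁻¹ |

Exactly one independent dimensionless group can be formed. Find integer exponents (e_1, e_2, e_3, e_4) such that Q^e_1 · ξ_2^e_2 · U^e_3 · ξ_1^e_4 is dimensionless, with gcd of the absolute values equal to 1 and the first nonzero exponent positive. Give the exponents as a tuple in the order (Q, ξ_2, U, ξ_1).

M: e_1·(0) + e_2·(1) + e_3·(0) + e_4·(1) = 0
L: e_1·(3) + e_2·(1) + e_3·(1) + e_4·(-2) = 0
T: e_1·(-1) + e_2·(0) + e_3·(-1) + e_4·(-1) = 0
Solving this homogeneous linear system for the smallest-integer solution (first nonzero entry positive) gives (2, -1, -3, 1).

(2, -1, -3, 1)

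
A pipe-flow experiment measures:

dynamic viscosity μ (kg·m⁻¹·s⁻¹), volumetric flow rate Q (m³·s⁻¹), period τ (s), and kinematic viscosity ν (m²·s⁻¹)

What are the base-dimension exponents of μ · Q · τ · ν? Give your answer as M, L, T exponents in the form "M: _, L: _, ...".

Collect each base-dimension exponent across the product:
  M: (1) + (0) + (0) + (0) = 1
  L: (-1) + (3) + (0) + (2) = 4
  T: (-1) + (-1) + (1) + (-1) = -2
So the dimensions are [M L⁴ T⁻²].

M: 1, L: 4, T: -2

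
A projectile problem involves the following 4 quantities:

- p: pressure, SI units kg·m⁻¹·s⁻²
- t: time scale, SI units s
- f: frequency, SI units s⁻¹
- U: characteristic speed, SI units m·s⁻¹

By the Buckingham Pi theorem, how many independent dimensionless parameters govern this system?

1

There are 4 variables and 3 base dimensions (M, L, T).
The dimension matrix has rank 3.
Independent dimensionless groups: 4 − 3 = 1.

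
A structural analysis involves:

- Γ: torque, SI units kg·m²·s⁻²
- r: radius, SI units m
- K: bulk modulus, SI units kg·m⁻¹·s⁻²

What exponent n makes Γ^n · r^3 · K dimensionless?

-1

Balance the M exponent: (1)·n from Γ, plus 3·(0) + (1) = 1 from the rest, must sum to zero.
n + 1 = 0, so n = -1.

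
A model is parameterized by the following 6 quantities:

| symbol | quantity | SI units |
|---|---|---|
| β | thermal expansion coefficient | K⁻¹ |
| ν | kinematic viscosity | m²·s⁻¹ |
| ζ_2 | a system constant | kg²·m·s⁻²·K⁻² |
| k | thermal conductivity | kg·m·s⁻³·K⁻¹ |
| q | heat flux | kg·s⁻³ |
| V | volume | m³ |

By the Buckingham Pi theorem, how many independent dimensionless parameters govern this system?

There are 6 variables and 4 base dimensions (M, L, T, Θ).
The dimension matrix has rank 4.
Independent dimensionless groups: 6 − 4 = 2.

2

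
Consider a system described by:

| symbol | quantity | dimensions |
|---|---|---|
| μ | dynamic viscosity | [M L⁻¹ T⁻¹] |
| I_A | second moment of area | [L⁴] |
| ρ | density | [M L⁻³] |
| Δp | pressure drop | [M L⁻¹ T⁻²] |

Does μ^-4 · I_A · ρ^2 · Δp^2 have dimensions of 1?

yes

Sum the exponent of each base dimension across the product:
  M: −4·[μ]_M + [I_A]_M + 2·[ρ]_M + 2·[Δp]_M = −4·(1) + (0) + 2·(1) + 2·(1) = 0
  L: −4·[μ]_L + [I_A]_L + 2·[ρ]_L + 2·[Δp]_L = −4·(-1) + (4) + 2·(-3) + 2·(-1) = 0
  T: −4·[μ]_T + [I_A]_T + 2·[ρ]_T + 2·[Δp]_T = −4·(-1) + (0) + 2·(0) + 2·(-2) = 0
All base exponents vanish — dimensionless.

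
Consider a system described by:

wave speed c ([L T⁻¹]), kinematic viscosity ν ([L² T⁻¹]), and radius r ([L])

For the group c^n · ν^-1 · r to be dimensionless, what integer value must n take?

1

Balance the L exponent: (1)·n from c, plus −(2) + (1) = -1 from the rest, must sum to zero.
n − 1 = 0, so n = 1.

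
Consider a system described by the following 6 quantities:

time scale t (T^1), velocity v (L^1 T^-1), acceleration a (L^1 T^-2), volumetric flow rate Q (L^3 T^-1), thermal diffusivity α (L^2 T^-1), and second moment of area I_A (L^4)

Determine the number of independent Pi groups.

4

There are 6 variables and 2 base dimensions (L, T).
The dimension matrix has rank 2.
Independent dimensionless groups: 6 − 2 = 4.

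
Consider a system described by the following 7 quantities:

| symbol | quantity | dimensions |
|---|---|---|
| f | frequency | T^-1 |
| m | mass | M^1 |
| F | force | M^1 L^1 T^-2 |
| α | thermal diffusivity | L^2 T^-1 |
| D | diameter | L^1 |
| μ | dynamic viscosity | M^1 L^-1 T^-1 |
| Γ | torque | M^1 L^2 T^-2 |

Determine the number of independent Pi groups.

There are 7 variables and 3 base dimensions (M, L, T).
The dimension matrix has rank 3.
Independent dimensionless groups: 7 − 3 = 4.

4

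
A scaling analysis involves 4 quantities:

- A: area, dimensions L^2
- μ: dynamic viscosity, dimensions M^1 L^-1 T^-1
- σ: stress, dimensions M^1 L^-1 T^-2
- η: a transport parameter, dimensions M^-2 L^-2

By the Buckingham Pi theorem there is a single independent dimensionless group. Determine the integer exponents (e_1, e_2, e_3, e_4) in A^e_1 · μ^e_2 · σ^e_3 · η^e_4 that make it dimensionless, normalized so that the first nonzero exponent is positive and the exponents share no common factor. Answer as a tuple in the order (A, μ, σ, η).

(2, 4, -2, 1)

M: e_1·(0) + e_2·(1) + e_3·(1) + e_4·(-2) = 0
L: e_1·(2) + e_2·(-1) + e_3·(-1) + e_4·(-2) = 0
T: e_1·(0) + e_2·(-1) + e_3·(-2) + e_4·(0) = 0
Solving this homogeneous linear system for the smallest-integer solution (first nonzero entry positive) gives (2, 4, -2, 1).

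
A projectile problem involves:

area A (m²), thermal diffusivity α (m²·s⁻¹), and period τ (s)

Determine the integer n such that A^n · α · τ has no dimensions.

-1

Balance the L exponent: (2)·n from A, plus (2) + (0) = 2 from the rest, must sum to zero.
2n + 2 = 0, so n = -1.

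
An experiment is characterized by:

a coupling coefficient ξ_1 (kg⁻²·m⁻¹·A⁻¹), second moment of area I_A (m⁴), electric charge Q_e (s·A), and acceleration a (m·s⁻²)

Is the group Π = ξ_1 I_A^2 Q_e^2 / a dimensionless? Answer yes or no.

no

Sum the exponent of each base dimension across the product:
  M: [ξ_1]_M + 2·[I_A]_M + 2·[Q_e]_M − [a]_M = (-2) + 2·(0) + 2·(0) − (0) = -2
  L: [ξ_1]_L + 2·[I_A]_L + 2·[Q_e]_L − [a]_L = (-1) + 2·(4) + 2·(0) − (1) = 6
  T: [ξ_1]_T + 2·[I_A]_T + 2·[Q_e]_T − [a]_T = (0) + 2·(0) + 2·(1) − (-2) = 4
  I: [ξ_1]_I + 2·[I_A]_I + 2·[Q_e]_I − [a]_I = (-1) + 2·(0) + 2·(1) − (0) = 1
Net dimensions [M⁻² L⁶ T⁴ I] ≠ [1] — not dimensionless.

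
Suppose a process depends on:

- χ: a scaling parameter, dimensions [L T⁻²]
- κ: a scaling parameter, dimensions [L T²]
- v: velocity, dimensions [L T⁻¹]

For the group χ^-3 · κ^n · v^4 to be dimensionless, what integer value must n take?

-1

Balance the L exponent: (1)·n from κ, plus −3·(1) + 4·(1) = 1 from the rest, must sum to zero.
n + 1 = 0, so n = -1.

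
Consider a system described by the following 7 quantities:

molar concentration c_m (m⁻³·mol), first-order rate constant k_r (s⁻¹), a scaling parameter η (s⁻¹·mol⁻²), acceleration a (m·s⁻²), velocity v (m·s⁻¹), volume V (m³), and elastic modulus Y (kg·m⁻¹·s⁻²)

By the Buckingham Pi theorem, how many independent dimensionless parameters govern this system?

There are 7 variables and 4 base dimensions (M, L, T, N).
The dimension matrix has rank 4.
Independent dimensionless groups: 7 − 4 = 3.

3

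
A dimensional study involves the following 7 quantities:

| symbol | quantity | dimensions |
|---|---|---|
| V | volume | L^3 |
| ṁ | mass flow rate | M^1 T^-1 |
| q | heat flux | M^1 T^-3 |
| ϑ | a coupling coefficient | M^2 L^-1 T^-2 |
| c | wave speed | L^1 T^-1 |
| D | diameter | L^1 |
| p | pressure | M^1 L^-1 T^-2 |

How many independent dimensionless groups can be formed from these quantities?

There are 7 variables and 3 base dimensions (M, L, T).
The dimension matrix has rank 3.
Independent dimensionless groups: 7 − 3 = 4.

4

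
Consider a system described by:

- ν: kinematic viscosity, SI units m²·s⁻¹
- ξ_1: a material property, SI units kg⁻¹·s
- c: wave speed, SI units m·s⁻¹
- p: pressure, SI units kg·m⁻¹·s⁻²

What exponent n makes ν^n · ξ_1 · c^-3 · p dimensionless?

2

Balance the L exponent: (2)·n from ν, plus (0) − 3·(1) + (-1) = -4 from the rest, must sum to zero.
2n − 4 = 0, so n = 2.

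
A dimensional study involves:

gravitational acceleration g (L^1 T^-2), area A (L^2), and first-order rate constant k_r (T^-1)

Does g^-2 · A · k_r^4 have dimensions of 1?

Sum the exponent of each base dimension across the product:
  M: −2·[g]_M + [A]_M + 4·[k_r]_M = −2·(0) + (0) + 4·(0) = 0
  L: −2·[g]_L + [A]_L + 4·[k_r]_L = −2·(1) + (2) + 4·(0) = 0
  T: −2·[g]_T + [A]_T + 4·[k_r]_T = −2·(-2) + (0) + 4·(-1) = 0
All base exponents vanish — dimensionless.

yes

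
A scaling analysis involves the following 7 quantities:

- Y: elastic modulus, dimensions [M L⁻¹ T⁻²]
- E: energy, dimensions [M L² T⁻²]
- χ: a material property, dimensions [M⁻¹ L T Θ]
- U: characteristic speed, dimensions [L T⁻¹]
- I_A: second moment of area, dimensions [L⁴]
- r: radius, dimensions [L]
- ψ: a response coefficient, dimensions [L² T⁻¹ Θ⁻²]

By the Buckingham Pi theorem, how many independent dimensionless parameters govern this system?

There are 7 variables and 4 base dimensions (M, L, T, Θ).
The dimension matrix has rank 4.
Independent dimensionless groups: 7 − 4 = 3.

3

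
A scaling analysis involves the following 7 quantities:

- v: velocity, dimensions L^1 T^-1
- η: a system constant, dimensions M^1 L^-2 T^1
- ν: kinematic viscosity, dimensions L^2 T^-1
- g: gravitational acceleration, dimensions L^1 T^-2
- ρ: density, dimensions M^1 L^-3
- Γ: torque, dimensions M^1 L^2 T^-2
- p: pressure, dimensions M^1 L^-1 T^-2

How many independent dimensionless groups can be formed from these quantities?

There are 7 variables and 3 base dimensions (M, L, T).
The dimension matrix has rank 3.
Independent dimensionless groups: 7 − 3 = 4.

4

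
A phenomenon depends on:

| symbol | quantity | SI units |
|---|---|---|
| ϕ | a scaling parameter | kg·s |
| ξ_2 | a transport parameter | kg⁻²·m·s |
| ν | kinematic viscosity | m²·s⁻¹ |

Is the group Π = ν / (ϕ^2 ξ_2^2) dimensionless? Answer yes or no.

no

Sum the exponent of each base dimension across the product:
  M: −2·[ϕ]_M − 2·[ξ_2]_M + [ν]_M = −2·(1) − 2·(-2) + (0) = 2
  L: −2·[ϕ]_L − 2·[ξ_2]_L + [ν]_L = −2·(0) − 2·(1) + (2) = 0
  T: −2·[ϕ]_T − 2·[ξ_2]_T + [ν]_T = −2·(1) − 2·(1) + (-1) = -5
Net dimensions [M² T⁻⁵] ≠ [1] — not dimensionless.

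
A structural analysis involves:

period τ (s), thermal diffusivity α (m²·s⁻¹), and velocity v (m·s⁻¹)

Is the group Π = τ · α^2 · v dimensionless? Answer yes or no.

Sum the exponent of each base dimension across the product:
  L: [τ]_L + 2·[α]_L + [v]_L = (0) + 2·(2) + (1) = 5
  T: [τ]_T + 2·[α]_T + [v]_T = (1) + 2·(-1) + (-1) = -2
Net dimensions [L⁵ T⁻²] ≠ [1] — not dimensionless.

no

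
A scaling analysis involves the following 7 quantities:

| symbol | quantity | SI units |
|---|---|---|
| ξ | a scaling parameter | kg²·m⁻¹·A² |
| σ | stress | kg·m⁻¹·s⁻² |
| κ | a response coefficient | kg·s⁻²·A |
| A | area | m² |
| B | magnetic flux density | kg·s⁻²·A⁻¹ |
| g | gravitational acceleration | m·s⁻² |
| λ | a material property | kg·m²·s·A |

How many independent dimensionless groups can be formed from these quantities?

3

There are 7 variables and 4 base dimensions (M, L, T, I).
The dimension matrix has rank 4.
Independent dimensionless groups: 7 − 4 = 3.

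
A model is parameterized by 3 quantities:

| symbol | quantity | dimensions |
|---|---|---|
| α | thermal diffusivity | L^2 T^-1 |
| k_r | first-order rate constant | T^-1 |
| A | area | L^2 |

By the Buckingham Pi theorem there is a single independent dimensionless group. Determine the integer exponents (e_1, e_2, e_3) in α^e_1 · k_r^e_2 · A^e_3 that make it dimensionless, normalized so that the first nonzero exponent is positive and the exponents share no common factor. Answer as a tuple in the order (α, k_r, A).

L: e_1·(2) + e_2·(0) + e_3·(2) = 0
T: e_1·(-1) + e_2·(-1) + e_3·(0) = 0
Solving this homogeneous linear system for the smallest-integer solution (first nonzero entry positive) gives (1, -1, -1).

(1, -1, -1)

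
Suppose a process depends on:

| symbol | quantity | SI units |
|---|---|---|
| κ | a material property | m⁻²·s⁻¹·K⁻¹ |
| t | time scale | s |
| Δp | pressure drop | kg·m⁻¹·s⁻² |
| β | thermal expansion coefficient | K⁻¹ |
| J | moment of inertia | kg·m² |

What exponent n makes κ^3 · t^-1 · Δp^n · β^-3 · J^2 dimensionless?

-2

Balance the M exponent: (1)·n from Δp, plus 3·(0) − (0) − 3·(0) + 2·(1) = 2 from the rest, must sum to zero.
n + 2 = 0, so n = -2.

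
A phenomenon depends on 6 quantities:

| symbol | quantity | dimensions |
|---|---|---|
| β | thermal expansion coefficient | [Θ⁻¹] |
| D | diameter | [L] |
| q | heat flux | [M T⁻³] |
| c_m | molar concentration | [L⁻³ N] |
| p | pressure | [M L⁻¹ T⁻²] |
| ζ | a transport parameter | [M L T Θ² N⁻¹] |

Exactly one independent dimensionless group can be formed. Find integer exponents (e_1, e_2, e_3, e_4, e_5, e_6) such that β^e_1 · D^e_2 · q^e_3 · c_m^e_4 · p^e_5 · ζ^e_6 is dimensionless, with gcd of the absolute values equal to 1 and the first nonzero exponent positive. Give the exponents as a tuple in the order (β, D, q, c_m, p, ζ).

M: e_1·(0) + e_2·(0) + e_3·(1) + e_4·(0) + e_5·(1) + e_6·(1) = 0
L: e_1·(0) + e_2·(1) + e_3·(0) + e_4·(-3) + e_5·(-1) + e_6·(1) = 0
T: e_1·(0) + e_2·(0) + e_3·(-3) + e_4·(0) + e_5·(-2) + e_6·(1) = 0
Θ: e_1·(-1) + e_2·(0) + e_3·(0) + e_4·(0) + e_5·(0) + e_6·(2) = 0
N: e_1·(0) + e_2·(0) + e_3·(0) + e_4·(1) + e_5·(0) + e_6·(-1) = 0
Solving this homogeneous linear system for the smallest-integer solution (first nonzero entry positive) gives (2, -2, 3, 1, -4, 1).

(2, -2, 3, 1, -4, 1)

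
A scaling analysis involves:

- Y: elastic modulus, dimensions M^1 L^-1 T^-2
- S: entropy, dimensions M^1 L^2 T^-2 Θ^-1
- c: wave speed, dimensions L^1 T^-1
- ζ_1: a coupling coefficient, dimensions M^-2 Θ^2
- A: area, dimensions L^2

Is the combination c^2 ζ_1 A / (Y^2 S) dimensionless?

Sum the exponent of each base dimension across the product:
  M: −2·[Y]_M − [S]_M + 2·[c]_M + [ζ_1]_M + [A]_M = −2·(1) − (1) + 2·(0) + (-2) + (0) = -5
  L: −2·[Y]_L − [S]_L + 2·[c]_L + [ζ_1]_L + [A]_L = −2·(-1) − (2) + 2·(1) + (0) + (2) = 4
  T: −2·[Y]_T − [S]_T + 2·[c]_T + [ζ_1]_T + [A]_T = −2·(-2) − (-2) + 2·(-1) + (0) + (0) = 4
  Θ: −2·[Y]_Θ − [S]_Θ + 2·[c]_Θ + [ζ_1]_Θ + [A]_Θ = −2·(0) − (-1) + 2·(0) + (2) + (0) = 3
Net dimensions [M⁻⁵ L⁴ T⁴ Θ³] ≠ [1] — not dimensionless.

no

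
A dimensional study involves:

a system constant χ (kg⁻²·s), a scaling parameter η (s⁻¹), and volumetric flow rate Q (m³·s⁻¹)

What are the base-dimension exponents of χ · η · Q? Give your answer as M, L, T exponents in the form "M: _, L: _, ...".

M: -2, L: 3, T: -1

Collect each base-dimension exponent across the product:
  M: (-2) + (0) + (0) = -2
  L: (0) + (0) + (3) = 3
  T: (1) + (-1) + (-1) = -1
So the dimensions are [M⁻² L³ T⁻¹].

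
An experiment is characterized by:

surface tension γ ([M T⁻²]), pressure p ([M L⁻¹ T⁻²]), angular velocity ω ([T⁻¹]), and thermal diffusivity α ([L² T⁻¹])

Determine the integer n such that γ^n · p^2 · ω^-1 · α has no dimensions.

Balance the M exponent: (1)·n from γ, plus 2·(1) − (0) + (0) = 2 from the rest, must sum to zero.
n + 2 = 0, so n = -2.

-2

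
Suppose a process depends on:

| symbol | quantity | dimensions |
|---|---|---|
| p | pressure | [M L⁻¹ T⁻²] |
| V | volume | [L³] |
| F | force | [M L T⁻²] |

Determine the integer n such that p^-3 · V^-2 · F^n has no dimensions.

3

Balance the M exponent: (1)·n from F, plus −3·(1) − 2·(0) = -3 from the rest, must sum to zero.
n − 3 = 0, so n = 3.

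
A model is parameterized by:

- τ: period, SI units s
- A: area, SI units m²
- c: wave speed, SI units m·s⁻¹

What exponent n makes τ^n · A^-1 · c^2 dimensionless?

Balance the T exponent: (1)·n from τ, plus −(0) + 2·(-1) = -2 from the rest, must sum to zero.
n − 2 = 0, so n = 2.

2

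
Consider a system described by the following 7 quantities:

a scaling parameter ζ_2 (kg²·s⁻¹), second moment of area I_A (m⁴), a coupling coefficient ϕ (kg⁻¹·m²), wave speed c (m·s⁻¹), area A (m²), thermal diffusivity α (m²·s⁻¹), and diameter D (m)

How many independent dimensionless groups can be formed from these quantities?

There are 7 variables and 3 base dimensions (M, L, T).
The dimension matrix has rank 3.
Independent dimensionless groups: 7 − 3 = 4.

4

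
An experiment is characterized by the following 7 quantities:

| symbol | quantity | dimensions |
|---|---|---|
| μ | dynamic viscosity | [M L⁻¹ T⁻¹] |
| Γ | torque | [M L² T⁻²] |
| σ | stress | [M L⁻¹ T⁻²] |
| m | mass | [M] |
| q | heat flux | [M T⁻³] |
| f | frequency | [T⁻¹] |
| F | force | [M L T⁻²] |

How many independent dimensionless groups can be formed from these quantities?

4

There are 7 variables and 3 base dimensions (M, L, T).
The dimension matrix has rank 3.
Independent dimensionless groups: 7 − 3 = 4.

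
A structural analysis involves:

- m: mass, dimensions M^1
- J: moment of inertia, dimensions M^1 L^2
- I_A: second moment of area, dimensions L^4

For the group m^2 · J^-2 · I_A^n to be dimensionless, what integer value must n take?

Balance the L exponent: (4)·n from I_A, plus 2·(0) − 2·(2) = -4 from the rest, must sum to zero.
4n − 4 = 0, so n = 1.

1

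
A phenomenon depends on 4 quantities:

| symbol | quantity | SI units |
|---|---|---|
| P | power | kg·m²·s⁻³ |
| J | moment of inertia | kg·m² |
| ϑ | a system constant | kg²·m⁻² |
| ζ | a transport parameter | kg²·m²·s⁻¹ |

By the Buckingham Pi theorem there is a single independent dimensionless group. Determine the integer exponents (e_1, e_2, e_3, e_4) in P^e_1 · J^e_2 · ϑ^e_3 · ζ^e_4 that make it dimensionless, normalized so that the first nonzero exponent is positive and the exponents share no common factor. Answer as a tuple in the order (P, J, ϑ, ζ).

M: e_1·(1) + e_2·(1) + e_3·(2) + e_4·(2) = 0
L: e_1·(2) + e_2·(2) + e_3·(-2) + e_4·(2) = 0
T: e_1·(-3) + e_2·(0) + e_3·(0) + e_4·(-1) = 0
Solving this homogeneous linear system for the smallest-integer solution (first nonzero entry positive) gives (1, 3, 1, -3).

(1, 3, 1, -3)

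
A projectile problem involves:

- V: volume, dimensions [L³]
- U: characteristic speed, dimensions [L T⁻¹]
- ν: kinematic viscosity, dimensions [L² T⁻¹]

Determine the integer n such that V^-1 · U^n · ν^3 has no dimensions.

Balance the L exponent: (1)·n from U, plus −(3) + 3·(2) = 3 from the rest, must sum to zero.
n + 3 = 0, so n = -3.

-3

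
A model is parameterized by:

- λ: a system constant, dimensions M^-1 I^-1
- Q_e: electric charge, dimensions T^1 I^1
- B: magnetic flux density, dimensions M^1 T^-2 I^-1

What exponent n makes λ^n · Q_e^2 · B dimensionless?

1

Balance the M exponent: (-1)·n from λ, plus 2·(0) + (1) = 1 from the rest, must sum to zero.
−n + 1 = 0, so n = 1.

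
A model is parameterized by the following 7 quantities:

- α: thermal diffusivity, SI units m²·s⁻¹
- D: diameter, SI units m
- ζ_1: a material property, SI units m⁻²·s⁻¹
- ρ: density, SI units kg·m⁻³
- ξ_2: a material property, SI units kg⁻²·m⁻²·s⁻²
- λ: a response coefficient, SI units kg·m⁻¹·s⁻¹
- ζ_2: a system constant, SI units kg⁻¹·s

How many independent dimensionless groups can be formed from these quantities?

4

There are 7 variables and 3 base dimensions (M, L, T).
The dimension matrix has rank 3.
Independent dimensionless groups: 7 − 3 = 4.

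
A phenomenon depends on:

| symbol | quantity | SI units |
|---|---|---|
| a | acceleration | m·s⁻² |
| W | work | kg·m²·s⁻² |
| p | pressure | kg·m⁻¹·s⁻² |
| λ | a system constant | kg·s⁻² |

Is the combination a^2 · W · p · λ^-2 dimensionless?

no

Sum the exponent of each base dimension across the product:
  M: 2·[a]_M + [W]_M + [p]_M − 2·[λ]_M = 2·(0) + (1) + (1) − 2·(1) = 0
  L: 2·[a]_L + [W]_L + [p]_L − 2·[λ]_L = 2·(1) + (2) + (-1) − 2·(0) = 3
  T: 2·[a]_T + [W]_T + [p]_T − 2·[λ]_T = 2·(-2) + (-2) + (-2) − 2·(-2) = -4
Net dimensions [L³ T⁻⁴] ≠ [1] — not dimensionless.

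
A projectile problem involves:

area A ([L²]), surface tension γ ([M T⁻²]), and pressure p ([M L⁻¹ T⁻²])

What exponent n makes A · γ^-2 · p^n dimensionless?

2

Balance the M exponent: (1)·n from p, plus (0) − 2·(1) = -2 from the rest, must sum to zero.
n − 2 = 0, so n = 2.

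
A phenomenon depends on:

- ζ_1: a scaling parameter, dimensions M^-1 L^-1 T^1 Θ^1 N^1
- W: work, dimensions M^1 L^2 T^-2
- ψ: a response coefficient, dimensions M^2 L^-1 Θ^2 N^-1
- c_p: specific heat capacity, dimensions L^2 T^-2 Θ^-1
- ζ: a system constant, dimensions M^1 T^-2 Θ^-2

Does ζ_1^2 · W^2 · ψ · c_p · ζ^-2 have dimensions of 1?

no

Sum the exponent of each base dimension across the product:
  M: 2·[ζ_1]_M + 2·[W]_M + [ψ]_M + [c_p]_M − 2·[ζ]_M = 2·(-1) + 2·(1) + (2) + (0) − 2·(1) = 0
  L: 2·[ζ_1]_L + 2·[W]_L + [ψ]_L + [c_p]_L − 2·[ζ]_L = 2·(-1) + 2·(2) + (-1) + (2) − 2·(0) = 3
  T: 2·[ζ_1]_T + 2·[W]_T + [ψ]_T + [c_p]_T − 2·[ζ]_T = 2·(1) + 2·(-2) + (0) + (-2) − 2·(-2) = 0
  Θ: 2·[ζ_1]_Θ + 2·[W]_Θ + [ψ]_Θ + [c_p]_Θ − 2·[ζ]_Θ = 2·(1) + 2·(0) + (2) + (-1) − 2·(-2) = 7
  N: 2·[ζ_1]_N + 2·[W]_N + [ψ]_N + [c_p]_N − 2·[ζ]_N = 2·(1) + 2·(0) + (-1) + (0) − 2·(0) = 1
Net dimensions [L³ Θ⁷ N] ≠ [1] — not dimensionless.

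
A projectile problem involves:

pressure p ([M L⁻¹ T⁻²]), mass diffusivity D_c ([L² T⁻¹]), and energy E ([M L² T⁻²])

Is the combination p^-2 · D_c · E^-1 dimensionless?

Sum the exponent of each base dimension across the product:
  M: −2·[p]_M + [D_c]_M − [E]_M = −2·(1) + (0) − (1) = -3
  L: −2·[p]_L + [D_c]_L − [E]_L = −2·(-1) + (2) − (2) = 2
  T: −2·[p]_T + [D_c]_T − [E]_T = −2·(-2) + (-1) − (-2) = 5
Net dimensions [M⁻³ L² T⁵] ≠ [1] — not dimensionless.

no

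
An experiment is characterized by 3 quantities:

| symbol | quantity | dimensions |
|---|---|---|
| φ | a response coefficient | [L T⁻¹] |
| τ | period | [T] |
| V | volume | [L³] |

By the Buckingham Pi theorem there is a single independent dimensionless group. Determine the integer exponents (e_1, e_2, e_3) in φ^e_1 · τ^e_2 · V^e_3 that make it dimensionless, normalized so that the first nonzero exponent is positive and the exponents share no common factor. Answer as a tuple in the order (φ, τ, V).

(3, 3, -1)

L: e_1·(1) + e_2·(0) + e_3·(3) = 0
T: e_1·(-1) + e_2·(1) + e_3·(0) = 0
Solving this homogeneous linear system for the smallest-integer solution (first nonzero entry positive) gives (3, 3, -1).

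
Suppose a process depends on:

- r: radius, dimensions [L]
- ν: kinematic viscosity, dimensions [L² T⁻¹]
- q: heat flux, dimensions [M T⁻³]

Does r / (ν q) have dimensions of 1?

Sum the exponent of each base dimension across the product:
  M: [r]_M − [ν]_M − [q]_M = (0) − (0) − (1) = -1
  L: [r]_L − [ν]_L − [q]_L = (1) − (2) − (0) = -1
  T: [r]_T − [ν]_T − [q]_T = (0) − (-1) − (-3) = 4
Net dimensions [M⁻¹ L⁻¹ T⁴] ≠ [1] — not dimensionless.

no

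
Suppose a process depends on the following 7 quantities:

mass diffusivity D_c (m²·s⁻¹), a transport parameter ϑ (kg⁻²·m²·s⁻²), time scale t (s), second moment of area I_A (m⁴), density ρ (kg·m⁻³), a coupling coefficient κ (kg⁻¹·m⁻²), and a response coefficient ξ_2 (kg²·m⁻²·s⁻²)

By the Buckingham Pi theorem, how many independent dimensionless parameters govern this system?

There are 7 variables and 3 base dimensions (M, L, T).
The dimension matrix has rank 3.
Independent dimensionless groups: 7 − 3 = 4.

4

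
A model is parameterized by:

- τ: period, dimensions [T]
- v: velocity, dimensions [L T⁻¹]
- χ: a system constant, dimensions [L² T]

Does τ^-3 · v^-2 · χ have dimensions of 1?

Sum the exponent of each base dimension across the product:
  M: −3·[τ]_M − 2·[v]_M + [χ]_M = −3·(0) − 2·(0) + (0) = 0
  L: −3·[τ]_L − 2·[v]_L + [χ]_L = −3·(0) − 2·(1) + (2) = 0
  T: −3·[τ]_T − 2·[v]_T + [χ]_T = −3·(1) − 2·(-1) + (1) = 0
All base exponents vanish — dimensionless.

yes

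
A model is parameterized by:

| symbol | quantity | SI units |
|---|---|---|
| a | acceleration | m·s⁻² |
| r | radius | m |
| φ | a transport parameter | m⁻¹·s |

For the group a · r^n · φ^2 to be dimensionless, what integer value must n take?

1

Balance the L exponent: (1)·n from r, plus (1) + 2·(-1) = -1 from the rest, must sum to zero.
n − 1 = 0, so n = 1.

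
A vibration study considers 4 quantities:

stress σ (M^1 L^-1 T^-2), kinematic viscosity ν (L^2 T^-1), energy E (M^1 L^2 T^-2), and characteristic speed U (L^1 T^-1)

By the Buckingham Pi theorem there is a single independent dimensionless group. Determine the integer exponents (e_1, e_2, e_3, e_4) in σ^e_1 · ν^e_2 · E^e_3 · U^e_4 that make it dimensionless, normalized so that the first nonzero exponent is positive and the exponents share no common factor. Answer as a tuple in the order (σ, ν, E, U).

(1, 3, -1, -3)

M: e_1·(1) + e_2·(0) + e_3·(1) + e_4·(0) = 0
L: e_1·(-1) + e_2·(2) + e_3·(2) + e_4·(1) = 0
T: e_1·(-2) + e_2·(-1) + e_3·(-2) + e_4·(-1) = 0
Solving this homogeneous linear system for the smallest-integer solution (first nonzero entry positive) gives (1, 3, -1, -3).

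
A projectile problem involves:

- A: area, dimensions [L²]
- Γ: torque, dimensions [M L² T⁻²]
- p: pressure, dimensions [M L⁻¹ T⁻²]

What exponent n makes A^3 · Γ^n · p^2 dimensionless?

Balance the M exponent: (1)·n from Γ, plus 3·(0) + 2·(1) = 2 from the rest, must sum to zero.
n + 2 = 0, so n = -2.

-2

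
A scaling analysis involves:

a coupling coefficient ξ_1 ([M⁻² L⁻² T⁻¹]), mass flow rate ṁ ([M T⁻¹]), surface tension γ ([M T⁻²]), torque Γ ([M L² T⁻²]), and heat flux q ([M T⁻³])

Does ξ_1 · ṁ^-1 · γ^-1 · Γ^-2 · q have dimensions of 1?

no

Sum the exponent of each base dimension across the product:
  M: [ξ_1]_M − [ṁ]_M − [γ]_M − 2·[Γ]_M + [q]_M = (-2) − (1) − (1) − 2·(1) + (1) = -5
  L: [ξ_1]_L − [ṁ]_L − [γ]_L − 2·[Γ]_L + [q]_L = (-2) − (0) − (0) − 2·(2) + (0) = -6
  T: [ξ_1]_T − [ṁ]_T − [γ]_T − 2·[Γ]_T + [q]_T = (-1) − (-1) − (-2) − 2·(-2) + (-3) = 3
Net dimensions [M⁻⁵ L⁻⁶ T³] ≠ [1] — not dimensionless.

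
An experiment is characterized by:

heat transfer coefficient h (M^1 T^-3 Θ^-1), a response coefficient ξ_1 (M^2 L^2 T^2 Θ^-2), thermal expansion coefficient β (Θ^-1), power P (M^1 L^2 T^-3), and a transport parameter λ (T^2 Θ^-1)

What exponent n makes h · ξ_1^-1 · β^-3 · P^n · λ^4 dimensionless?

1

Balance the M exponent: (1)·n from P, plus (1) − (2) − 3·(0) + 4·(0) = -1 from the rest, must sum to zero.
n − 1 = 0, so n = 1.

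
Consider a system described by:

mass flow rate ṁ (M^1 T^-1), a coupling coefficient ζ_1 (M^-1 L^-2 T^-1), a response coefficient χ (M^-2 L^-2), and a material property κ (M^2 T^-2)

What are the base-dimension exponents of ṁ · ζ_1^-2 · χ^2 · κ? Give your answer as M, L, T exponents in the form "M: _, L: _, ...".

Collect each base-dimension exponent across the product:
  M: (1) − 2·(-1) + 2·(-2) + (2) = 1
  L: (0) − 2·(-2) + 2·(-2) + (0) = 0
  T: (-1) − 2·(-1) + 2·(0) + (-2) = -1
So the dimensions are [M T⁻¹].

M: 1, L: 0, T: -1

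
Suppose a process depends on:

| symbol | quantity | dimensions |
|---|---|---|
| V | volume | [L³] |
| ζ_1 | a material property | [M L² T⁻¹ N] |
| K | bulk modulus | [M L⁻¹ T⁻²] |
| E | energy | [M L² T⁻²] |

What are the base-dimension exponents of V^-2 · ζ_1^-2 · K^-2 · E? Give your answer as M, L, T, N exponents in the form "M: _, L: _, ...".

Collect each base-dimension exponent across the product:
  M: −2·(0) − 2·(1) − 2·(1) + (1) = -3
  L: −2·(3) − 2·(2) − 2·(-1) + (2) = -6
  T: −2·(0) − 2·(-1) − 2·(-2) + (-2) = 4
  N: −2·(0) − 2·(1) − 2·(0) + (0) = -2
So the dimensions are [M⁻³ L⁻⁶ T⁴ N⁻²].

M: -3, L: -6, T: 4, N: -2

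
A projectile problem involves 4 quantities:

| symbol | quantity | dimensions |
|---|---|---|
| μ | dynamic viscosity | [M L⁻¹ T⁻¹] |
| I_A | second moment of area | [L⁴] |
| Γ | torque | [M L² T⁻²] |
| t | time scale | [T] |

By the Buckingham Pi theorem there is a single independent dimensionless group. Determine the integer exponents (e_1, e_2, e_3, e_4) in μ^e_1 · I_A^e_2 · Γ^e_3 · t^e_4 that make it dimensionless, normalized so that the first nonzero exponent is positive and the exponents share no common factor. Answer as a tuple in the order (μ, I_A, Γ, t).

M: e_1·(1) + e_2·(0) + e_3·(1) + e_4·(0) = 0
L: e_1·(-1) + e_2·(4) + e_3·(2) + e_4·(0) = 0
T: e_1·(-1) + e_2·(0) + e_3·(-2) + e_4·(1) = 0
Solving this homogeneous linear system for the smallest-integer solution (first nonzero entry positive) gives (4, 3, -4, -4).

(4, 3, -4, -4)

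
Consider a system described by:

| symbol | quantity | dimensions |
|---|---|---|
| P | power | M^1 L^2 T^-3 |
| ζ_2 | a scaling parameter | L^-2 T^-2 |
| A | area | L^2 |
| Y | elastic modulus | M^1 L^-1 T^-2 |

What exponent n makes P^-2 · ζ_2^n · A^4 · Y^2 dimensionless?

Balance the L exponent: (-2)·n from ζ_2, plus −2·(2) + 4·(2) + 2·(-1) = 2 from the rest, must sum to zero.
-2n + 2 = 0, so n = 1.

1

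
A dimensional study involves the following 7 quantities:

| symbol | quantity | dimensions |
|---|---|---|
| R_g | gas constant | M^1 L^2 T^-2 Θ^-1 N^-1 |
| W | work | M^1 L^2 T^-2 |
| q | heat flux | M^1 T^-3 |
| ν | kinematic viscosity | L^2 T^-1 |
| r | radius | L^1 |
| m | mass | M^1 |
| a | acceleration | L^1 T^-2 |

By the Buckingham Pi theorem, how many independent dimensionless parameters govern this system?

3

There are 7 variables and 5 base dimensions (M, L, T, Θ, N).
The dimension matrix has rank 4 (less than 5: the dimension vectors are linearly dependent).
Independent dimensionless groups: 7 − 4 = 3.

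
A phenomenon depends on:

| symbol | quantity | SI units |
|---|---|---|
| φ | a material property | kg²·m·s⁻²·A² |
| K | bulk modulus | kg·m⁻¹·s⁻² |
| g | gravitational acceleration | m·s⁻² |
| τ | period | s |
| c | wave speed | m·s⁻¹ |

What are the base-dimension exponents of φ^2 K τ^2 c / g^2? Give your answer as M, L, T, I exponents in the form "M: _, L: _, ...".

Collect each base-dimension exponent across the product:
  M: 2·(2) + (1) − 2·(0) + 2·(0) + (0) = 5
  L: 2·(1) + (-1) − 2·(1) + 2·(0) + (1) = 0
  T: 2·(-2) + (-2) − 2·(-2) + 2·(1) + (-1) = -1
  I: 2·(2) + (0) − 2·(0) + 2·(0) + (0) = 4
So the dimensions are [M⁵ T⁻¹ I⁴].

M: 5, L: 0, T: -1, I: 4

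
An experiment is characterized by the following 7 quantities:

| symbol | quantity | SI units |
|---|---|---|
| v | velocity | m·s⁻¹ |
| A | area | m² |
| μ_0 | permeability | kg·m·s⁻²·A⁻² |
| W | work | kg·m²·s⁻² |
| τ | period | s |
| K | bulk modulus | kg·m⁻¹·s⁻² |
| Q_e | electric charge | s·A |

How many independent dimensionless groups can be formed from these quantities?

There are 7 variables and 4 base dimensions (M, L, T, I).
The dimension matrix has rank 4.
Independent dimensionless groups: 7 − 4 = 3.

3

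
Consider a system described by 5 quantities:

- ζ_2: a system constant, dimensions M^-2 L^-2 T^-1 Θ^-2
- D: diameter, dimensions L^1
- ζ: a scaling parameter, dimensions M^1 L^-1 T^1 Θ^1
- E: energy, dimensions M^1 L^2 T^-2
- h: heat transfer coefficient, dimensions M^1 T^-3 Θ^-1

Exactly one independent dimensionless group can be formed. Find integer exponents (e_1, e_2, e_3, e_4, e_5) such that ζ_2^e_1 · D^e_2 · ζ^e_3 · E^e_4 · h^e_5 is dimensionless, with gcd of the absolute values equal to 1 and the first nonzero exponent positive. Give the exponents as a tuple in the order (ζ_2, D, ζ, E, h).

M: e_1·(-2) + e_2·(0) + e_3·(1) + e_4·(1) + e_5·(1) = 0
L: e_1·(-2) + e_2·(1) + e_3·(-1) + e_4·(2) + e_5·(0) = 0
T: e_1·(-1) + e_2·(0) + e_3·(1) + e_4·(-2) + e_5·(-3) = 0
Θ: e_1·(-2) + e_2·(0) + e_3·(1) + e_4·(0) + e_5·(-1) = 0
Solving this homogeneous linear system for the smallest-integer solution (first nonzero entry positive) gives (2, 3, 3, 2, -1).

(2, 3, 3, 2, -1)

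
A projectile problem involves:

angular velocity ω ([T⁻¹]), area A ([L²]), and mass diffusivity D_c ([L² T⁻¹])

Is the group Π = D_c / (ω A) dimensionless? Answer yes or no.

Sum the exponent of each base dimension across the product:
  M: −[ω]_M − [A]_M + [D_c]_M = −(0) − (0) + (0) = 0
  L: −[ω]_L − [A]_L + [D_c]_L = −(0) − (2) + (2) = 0
  T: −[ω]_T − [A]_T + [D_c]_T = −(-1) − (0) + (-1) = 0
All base exponents vanish — dimensionless.

yes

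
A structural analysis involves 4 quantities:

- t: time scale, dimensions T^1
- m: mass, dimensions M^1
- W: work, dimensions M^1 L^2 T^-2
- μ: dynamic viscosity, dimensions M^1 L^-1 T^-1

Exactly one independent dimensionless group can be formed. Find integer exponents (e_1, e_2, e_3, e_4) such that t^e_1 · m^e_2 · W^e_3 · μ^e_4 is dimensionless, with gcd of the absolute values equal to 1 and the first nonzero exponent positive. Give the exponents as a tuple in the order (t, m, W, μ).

(4, -3, 1, 2)

M: e_1·(0) + e_2·(1) + e_3·(1) + e_4·(1) = 0
L: e_1·(0) + e_2·(0) + e_3·(2) + e_4·(-1) = 0
T: e_1·(1) + e_2·(0) + e_3·(-2) + e_4·(-1) = 0
Solving this homogeneous linear system for the smallest-integer solution (first nonzero entry positive) gives (4, -3, 1, 2).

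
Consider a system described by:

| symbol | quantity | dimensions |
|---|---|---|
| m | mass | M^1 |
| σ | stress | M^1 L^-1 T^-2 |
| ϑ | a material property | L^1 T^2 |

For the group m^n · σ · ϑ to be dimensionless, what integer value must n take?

-1

Balance the M exponent: (1)·n from m, plus (1) + (0) = 1 from the rest, must sum to zero.
n + 1 = 0, so n = -1.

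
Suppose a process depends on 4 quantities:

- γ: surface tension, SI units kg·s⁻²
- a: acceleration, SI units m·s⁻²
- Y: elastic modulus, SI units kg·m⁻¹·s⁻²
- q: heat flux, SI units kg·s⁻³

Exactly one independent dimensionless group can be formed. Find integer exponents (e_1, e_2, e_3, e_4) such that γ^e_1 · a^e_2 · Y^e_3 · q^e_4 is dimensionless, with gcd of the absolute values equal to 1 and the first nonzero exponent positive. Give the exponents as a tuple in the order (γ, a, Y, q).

M: e_1·(1) + e_2·(0) + e_3·(1) + e_4·(1) = 0
L: e_1·(0) + e_2·(1) + e_3·(-1) + e_4·(0) = 0
T: e_1·(-2) + e_2·(-2) + e_3·(-2) + e_4·(-3) = 0
Solving this homogeneous linear system for the smallest-integer solution (first nonzero entry positive) gives (1, 1, 1, -2).

(1, 1, 1, -2)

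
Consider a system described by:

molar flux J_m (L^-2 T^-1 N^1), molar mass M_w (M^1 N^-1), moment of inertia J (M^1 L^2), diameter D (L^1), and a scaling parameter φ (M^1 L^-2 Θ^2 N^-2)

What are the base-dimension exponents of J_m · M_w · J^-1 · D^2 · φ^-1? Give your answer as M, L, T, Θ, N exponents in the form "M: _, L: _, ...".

M: -1, L: 0, T: -1, Θ: -2, N: 2

Collect each base-dimension exponent across the product:
  M: (0) + (1) − (1) + 2·(0) − (1) = -1
  L: (-2) + (0) − (2) + 2·(1) − (-2) = 0
  T: (-1) + (0) − (0) + 2·(0) − (0) = -1
  Θ: (0) + (0) − (0) + 2·(0) − (2) = -2
  N: (1) + (-1) − (0) + 2·(0) − (-2) = 2
So the dimensions are [M⁻¹ T⁻¹ Θ⁻² N²].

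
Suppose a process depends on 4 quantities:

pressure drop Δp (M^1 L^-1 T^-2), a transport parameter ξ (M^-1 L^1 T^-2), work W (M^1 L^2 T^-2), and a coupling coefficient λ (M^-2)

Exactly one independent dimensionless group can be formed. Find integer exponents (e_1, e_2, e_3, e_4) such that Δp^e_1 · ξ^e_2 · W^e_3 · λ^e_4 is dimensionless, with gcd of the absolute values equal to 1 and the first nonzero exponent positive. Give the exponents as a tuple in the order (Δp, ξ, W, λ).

M: e_1·(1) + e_2·(-1) + e_3·(1) + e_4·(-2) = 0
L: e_1·(-1) + e_2·(1) + e_3·(2) + e_4·(0) = 0
T: e_1·(-2) + e_2·(-2) + e_3·(-2) + e_4·(0) = 0
Solving this homogeneous linear system for the smallest-integer solution (first nonzero entry positive) gives (1, -3, 2, 3).

(1, -3, 2, 3)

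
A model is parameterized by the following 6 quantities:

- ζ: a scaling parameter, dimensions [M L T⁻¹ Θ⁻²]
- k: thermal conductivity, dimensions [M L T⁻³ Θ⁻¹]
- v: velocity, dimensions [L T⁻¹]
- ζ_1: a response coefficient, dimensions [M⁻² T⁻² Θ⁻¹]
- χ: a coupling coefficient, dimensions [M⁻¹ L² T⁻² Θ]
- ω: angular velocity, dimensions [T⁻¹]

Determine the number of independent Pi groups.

2

There are 6 variables and 4 base dimensions (M, L, T, Θ).
The dimension matrix has rank 4.
Independent dimensionless groups: 6 − 4 = 2.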